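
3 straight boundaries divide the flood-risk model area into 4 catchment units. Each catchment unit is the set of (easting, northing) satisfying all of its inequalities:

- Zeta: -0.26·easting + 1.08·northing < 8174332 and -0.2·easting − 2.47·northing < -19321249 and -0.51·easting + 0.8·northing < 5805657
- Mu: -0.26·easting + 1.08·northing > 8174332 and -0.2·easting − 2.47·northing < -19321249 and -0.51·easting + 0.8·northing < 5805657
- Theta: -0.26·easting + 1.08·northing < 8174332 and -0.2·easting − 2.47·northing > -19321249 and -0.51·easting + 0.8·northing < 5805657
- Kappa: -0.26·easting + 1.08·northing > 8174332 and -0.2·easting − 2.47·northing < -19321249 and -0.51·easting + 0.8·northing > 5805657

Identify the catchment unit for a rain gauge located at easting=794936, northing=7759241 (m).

Zeta

-0.26·794936 + 1.08·7759241 = 8173296.920, which is < 8174332
-0.2·794936 − 2.47·7759241 = -19324312.470, which is < -19321249
-0.51·794936 + 0.8·7759241 = 5801975.440, which is < 5805657
This sign pattern matches Zeta.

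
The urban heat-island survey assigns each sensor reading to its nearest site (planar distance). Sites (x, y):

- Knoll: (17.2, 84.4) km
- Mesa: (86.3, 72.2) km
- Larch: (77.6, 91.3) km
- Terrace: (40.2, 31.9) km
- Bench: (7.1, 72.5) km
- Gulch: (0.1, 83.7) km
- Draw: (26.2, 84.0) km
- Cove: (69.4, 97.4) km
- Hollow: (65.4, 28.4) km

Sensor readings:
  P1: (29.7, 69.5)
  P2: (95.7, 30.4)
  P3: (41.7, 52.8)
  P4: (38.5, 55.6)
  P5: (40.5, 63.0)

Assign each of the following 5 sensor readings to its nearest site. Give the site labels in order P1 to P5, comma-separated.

P1 → Draw (d²=222.50)
P2 → Hollow (d²=922.09)
P3 → Terrace (d²=439.06)
P4 → Terrace (d²=564.58)
P5 → Draw (d²=645.49)

Draw, Hollow, Terrace, Terrace, Draw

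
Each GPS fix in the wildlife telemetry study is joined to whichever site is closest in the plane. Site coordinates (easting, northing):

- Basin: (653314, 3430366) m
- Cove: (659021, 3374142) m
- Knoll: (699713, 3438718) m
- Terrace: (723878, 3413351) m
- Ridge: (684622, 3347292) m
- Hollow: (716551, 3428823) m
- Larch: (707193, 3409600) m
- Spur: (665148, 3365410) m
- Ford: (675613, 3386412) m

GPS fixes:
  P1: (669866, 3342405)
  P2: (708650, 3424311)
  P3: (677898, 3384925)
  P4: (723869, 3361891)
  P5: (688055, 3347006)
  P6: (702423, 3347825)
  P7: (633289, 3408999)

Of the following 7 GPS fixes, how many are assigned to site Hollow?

1

P1 → Ridge
P2 → Hollow
P3 → Ford
P4 → Ridge
P5 → Ridge
P6 → Ridge
P7 → Basin
1 of the 7 goes to Hollow.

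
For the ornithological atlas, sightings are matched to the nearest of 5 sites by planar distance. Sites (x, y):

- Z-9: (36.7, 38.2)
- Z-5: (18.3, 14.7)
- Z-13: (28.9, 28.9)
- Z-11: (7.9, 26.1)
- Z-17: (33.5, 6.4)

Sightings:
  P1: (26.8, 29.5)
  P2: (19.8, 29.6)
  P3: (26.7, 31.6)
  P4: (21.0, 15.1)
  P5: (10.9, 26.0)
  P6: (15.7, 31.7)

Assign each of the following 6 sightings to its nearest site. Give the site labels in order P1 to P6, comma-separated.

P1 → Z-13 (d²=4.77)
P2 → Z-13 (d²=83.30)
P3 → Z-13 (d²=12.13)
P4 → Z-5 (d²=7.45)
P5 → Z-11 (d²=9.01)
P6 → Z-11 (d²=92.20)

Z-13, Z-13, Z-13, Z-5, Z-11, Z-11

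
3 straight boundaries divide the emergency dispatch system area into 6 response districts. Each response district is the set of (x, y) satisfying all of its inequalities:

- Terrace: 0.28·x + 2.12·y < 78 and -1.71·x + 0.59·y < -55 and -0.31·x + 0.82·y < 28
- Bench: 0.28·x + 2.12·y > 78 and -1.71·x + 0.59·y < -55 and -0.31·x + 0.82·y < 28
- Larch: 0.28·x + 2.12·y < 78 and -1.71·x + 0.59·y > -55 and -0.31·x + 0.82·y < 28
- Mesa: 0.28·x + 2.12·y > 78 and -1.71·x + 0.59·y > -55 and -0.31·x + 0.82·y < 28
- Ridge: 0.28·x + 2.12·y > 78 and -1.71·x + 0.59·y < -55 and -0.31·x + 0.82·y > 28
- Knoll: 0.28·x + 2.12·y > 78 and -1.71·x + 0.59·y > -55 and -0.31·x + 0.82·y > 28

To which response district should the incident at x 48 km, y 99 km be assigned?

Knoll

0.28·48 + 2.12·99 = 223.320, which is > 78
-1.71·48 + 0.59·99 = -23.670, which is > -55
-0.31·48 + 0.82·99 = 66.300, which is > 28
This sign pattern matches Knoll.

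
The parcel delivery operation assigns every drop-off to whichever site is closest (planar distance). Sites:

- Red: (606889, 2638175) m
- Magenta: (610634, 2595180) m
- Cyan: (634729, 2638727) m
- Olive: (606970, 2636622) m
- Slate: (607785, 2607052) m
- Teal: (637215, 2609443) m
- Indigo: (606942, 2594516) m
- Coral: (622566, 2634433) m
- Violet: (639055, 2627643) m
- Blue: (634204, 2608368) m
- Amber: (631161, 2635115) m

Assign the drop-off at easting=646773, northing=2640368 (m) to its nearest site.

Cyan

Squared distances to each site:
Red: 1595542705.000; Magenta: 3347982665.000; Cyan: 147750817.000; Olive: 1598311325.000; Slate: 2630020000.000; Teal: 1047710989.000; Indigo: 3688914465.000; Coral: 621203074.000; Violet: 221493149.000; Blue: 1181979761.000; Amber: 271328553.000.
Minimum at Cyan.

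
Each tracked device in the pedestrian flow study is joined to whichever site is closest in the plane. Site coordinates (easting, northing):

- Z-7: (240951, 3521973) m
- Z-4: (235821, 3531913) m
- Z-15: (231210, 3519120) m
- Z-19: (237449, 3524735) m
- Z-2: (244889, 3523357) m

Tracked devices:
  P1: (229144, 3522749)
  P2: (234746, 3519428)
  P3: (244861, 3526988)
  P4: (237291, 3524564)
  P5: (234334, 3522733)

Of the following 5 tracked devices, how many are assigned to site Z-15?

P1 → Z-15
P2 → Z-15
P3 → Z-2
P4 → Z-19
P5 → Z-19
2 of the 5 go to Z-15.

2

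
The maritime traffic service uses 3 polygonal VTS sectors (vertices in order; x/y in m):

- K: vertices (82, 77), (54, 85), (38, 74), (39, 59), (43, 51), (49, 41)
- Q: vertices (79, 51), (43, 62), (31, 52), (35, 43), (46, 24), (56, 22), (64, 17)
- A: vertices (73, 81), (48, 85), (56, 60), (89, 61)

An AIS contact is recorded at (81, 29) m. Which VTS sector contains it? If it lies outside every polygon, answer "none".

Cast a ray rightward from (81, 29). For each polygon, the edges (by vertex number in listed order) whose endpoints lie on opposite sides of y = 29, where each meets that height, and whether that is right or left of the point:
K: no edge straddles that height → 0 crossings.
Q: 4–5 at x≈43.1 (left), 7–1 at x≈69.3 (left) → 0 crossings.
A: no edge straddles that height → 0 crossings.
All counts are even, so the point lies outside every listed polygon.

none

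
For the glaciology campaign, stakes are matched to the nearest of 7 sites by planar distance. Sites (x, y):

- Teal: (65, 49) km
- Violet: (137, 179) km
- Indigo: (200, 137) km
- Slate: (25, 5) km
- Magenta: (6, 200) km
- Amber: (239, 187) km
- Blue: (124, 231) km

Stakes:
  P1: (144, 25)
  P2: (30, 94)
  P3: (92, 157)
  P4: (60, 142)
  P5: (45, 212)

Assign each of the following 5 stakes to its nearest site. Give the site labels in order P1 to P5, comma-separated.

P1 → Teal (d²=6817.00)
P2 → Teal (d²=3250.00)
P3 → Violet (d²=2509.00)
P4 → Magenta (d²=6280.00)
P5 → Magenta (d²=1665.00)

Teal, Teal, Violet, Magenta, Magenta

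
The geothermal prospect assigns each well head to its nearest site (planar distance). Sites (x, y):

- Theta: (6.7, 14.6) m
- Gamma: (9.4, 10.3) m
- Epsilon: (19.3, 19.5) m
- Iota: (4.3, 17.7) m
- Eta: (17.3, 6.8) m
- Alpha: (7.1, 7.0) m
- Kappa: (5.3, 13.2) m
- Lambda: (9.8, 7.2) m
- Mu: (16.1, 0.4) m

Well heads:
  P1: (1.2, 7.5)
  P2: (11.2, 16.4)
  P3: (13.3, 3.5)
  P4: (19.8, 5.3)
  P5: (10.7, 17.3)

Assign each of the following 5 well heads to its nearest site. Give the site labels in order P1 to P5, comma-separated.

Alpha, Theta, Mu, Eta, Theta

P1 → Alpha (d²=35.06)
P2 → Theta (d²=23.49)
P3 → Mu (d²=17.45)
P4 → Eta (d²=8.50)
P5 → Theta (d²=23.29)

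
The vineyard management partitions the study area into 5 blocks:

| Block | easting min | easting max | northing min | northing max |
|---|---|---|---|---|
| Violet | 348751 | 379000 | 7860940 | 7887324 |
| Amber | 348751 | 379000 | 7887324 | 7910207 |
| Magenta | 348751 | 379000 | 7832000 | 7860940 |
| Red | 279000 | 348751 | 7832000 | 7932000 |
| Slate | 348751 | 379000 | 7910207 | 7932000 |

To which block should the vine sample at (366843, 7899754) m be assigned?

The point has easting = 366843 and northing = 7899754.
Only Amber satisfies 348751 ≤ easting ≤ 379000 and 7887324 ≤ northing ≤ 7910207.

Amber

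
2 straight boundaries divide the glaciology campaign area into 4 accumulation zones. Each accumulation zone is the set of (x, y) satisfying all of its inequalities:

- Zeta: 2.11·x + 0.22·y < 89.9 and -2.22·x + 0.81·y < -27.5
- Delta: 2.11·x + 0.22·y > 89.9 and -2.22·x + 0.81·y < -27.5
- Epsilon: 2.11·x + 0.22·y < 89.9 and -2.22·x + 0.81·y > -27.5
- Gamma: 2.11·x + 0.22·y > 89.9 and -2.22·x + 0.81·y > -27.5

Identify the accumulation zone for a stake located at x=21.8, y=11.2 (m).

Zeta

2.11·21.8 + 0.22·11.2 = 48.462, which is < 89.9
-2.22·21.8 + 0.81·11.2 = -39.324, which is < -27.5
This sign pattern matches Zeta.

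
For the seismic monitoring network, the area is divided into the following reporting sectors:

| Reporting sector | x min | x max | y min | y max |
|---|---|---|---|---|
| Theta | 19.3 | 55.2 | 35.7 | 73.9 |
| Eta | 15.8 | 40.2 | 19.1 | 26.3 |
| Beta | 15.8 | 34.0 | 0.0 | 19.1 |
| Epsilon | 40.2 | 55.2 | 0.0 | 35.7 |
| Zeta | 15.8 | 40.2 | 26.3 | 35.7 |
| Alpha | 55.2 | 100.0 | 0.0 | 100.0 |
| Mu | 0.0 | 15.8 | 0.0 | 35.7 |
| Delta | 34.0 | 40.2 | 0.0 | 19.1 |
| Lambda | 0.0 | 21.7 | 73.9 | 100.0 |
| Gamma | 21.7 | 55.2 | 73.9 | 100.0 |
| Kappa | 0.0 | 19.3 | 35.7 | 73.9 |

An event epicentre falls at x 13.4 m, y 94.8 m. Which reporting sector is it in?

The point has x = 13.4 and y = 94.8.
Only Lambda satisfies 0.0 ≤ x ≤ 21.7 and 73.9 ≤ y ≤ 100.0.

Lambda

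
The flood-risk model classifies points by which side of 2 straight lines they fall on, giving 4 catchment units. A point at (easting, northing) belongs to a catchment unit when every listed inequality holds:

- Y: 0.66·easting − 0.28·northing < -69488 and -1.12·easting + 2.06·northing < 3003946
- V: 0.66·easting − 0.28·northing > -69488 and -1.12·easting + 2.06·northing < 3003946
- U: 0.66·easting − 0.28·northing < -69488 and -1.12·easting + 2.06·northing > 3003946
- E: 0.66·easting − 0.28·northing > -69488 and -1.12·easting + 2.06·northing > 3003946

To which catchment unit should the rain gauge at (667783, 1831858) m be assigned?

U

0.66·667783 − 0.28·1831858 = -72183.460, which is < -69488
-1.12·667783 + 2.06·1831858 = 3025710.520, which is > 3003946
This sign pattern matches U.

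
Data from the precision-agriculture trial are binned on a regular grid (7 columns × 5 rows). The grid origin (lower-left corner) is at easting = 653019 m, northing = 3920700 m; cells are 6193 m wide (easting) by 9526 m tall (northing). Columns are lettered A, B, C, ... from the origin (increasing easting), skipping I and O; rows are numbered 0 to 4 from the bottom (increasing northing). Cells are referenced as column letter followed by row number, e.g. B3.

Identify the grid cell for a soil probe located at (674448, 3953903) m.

Column index: ⌊(674448 − 653019) / 6193⌋ = ⌊3.460⌋ = 3 → column D
Row offset from origin: ⌊(3953903 − 3920700) / 9526⌋ = ⌊3.486⌋ = 3 → row 3

D3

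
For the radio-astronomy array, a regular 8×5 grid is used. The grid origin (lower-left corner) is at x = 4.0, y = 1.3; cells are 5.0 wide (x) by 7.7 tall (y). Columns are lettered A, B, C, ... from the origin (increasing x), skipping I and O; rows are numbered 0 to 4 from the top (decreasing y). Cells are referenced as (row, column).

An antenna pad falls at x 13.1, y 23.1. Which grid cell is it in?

(2, B)

Column index: ⌊(13.1 − 4.0) / 5.0⌋ = ⌊1.820⌋ = 1 → column B
Row offset from origin: ⌊(23.1 − 1.3) / 7.7⌋ = ⌊2.831⌋ = 2 → row 2 (counted from top)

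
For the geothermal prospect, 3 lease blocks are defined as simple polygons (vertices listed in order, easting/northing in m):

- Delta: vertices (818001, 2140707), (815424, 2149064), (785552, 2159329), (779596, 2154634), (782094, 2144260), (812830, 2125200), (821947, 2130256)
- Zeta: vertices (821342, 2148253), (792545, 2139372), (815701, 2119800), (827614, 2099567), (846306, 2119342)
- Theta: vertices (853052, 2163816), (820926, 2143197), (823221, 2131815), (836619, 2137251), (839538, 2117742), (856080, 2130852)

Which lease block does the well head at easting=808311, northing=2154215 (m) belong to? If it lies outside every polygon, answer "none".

none

Cast a ray rightward from (808311, 2154215). For each polygon, the edges (by vertex number in listed order) whose endpoints lie on opposite sides of northing = 2154215, where each meets that height, and whether that is right or left of the point:
Delta: 2–3 at easting≈800434.2 (left), 4–5 at easting≈779696.9 (left) → 0 crossings.
Zeta: no edge straddles that height → 0 crossings.
Theta: 1–2 at easting≈838092.9 (right), 6–1 at easting≈853933.9 (right) → 2 crossings.
All counts are even, so the point lies outside every listed polygon.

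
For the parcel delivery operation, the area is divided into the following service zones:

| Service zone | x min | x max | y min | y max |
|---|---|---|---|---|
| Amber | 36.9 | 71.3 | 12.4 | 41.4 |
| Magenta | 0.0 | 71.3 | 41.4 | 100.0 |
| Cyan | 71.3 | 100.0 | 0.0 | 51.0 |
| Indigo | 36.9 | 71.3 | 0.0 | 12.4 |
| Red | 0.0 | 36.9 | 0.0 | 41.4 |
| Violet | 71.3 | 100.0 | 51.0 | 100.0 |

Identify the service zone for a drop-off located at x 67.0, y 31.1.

Amber

The point has x = 67.0 and y = 31.1.
Only Amber satisfies 36.9 ≤ x ≤ 71.3 and 12.4 ≤ y ≤ 41.4.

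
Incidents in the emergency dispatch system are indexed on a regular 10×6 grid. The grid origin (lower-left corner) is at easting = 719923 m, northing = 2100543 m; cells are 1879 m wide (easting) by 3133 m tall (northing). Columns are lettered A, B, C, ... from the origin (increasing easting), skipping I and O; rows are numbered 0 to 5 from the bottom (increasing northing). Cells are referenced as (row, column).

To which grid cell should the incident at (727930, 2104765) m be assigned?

Column index: ⌊(727930 − 719923) / 1879⌋ = ⌊4.261⌋ = 4 → column E
Row offset from origin: ⌊(2104765 − 2100543) / 3133⌋ = ⌊1.348⌋ = 1 → row 1

(1, E)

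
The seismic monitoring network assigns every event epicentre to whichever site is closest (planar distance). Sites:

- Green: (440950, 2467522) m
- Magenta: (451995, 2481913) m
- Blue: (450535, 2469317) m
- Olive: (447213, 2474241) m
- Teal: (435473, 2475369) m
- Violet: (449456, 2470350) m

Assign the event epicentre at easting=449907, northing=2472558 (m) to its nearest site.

Violet

Squared distances to each site:
Green: 105589145.000; Magenta: 91875769.000; Blue: 10898465.000; Olive: 10090125.000; Teal: 216242077.000; Violet: 5078665.000.
Minimum at Violet.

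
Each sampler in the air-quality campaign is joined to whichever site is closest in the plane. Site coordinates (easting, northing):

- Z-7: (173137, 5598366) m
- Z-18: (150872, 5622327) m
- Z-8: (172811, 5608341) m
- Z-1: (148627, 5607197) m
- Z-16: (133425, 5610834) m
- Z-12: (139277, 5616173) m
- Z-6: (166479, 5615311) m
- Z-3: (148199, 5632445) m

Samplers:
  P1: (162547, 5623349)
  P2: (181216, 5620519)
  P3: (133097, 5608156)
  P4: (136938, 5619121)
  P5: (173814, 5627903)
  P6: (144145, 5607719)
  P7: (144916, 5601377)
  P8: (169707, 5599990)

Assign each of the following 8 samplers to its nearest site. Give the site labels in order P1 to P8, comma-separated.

Z-6, Z-8, Z-16, Z-12, Z-6, Z-1, Z-1, Z-7

P1 → Z-6 (d²=80070068.00)
P2 → Z-8 (d²=218947709.00)
P3 → Z-16 (d²=7279268.00)
P4 → Z-12 (d²=14161625.00)
P5 → Z-6 (d²=212360689.00)
P6 → Z-1 (d²=20360808.00)
P7 → Z-1 (d²=47643921.00)
P8 → Z-7 (d²=14402276.00)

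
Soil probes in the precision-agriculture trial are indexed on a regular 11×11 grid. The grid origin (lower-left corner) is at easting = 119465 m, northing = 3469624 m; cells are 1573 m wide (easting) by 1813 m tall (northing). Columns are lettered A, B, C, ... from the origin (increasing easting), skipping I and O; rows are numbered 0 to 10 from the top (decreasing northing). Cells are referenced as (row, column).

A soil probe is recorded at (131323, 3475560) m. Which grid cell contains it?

Column index: ⌊(131323 − 119465) / 1573⌋ = ⌊7.538⌋ = 7 → column H
Row offset from origin: ⌊(3475560 − 3469624) / 1813⌋ = ⌊3.274⌋ = 3 → row 7 (counted from top)

(7, H)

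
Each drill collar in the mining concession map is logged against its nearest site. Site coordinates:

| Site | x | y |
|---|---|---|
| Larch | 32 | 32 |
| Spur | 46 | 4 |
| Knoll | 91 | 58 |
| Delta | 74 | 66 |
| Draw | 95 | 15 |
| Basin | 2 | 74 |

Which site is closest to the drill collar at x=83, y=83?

Delta

Squared distances to each site:
Larch: 5202.000; Spur: 7610.000; Knoll: 689.000; Delta: 370.000; Draw: 4768.000; Basin: 6642.000.
Minimum at Delta.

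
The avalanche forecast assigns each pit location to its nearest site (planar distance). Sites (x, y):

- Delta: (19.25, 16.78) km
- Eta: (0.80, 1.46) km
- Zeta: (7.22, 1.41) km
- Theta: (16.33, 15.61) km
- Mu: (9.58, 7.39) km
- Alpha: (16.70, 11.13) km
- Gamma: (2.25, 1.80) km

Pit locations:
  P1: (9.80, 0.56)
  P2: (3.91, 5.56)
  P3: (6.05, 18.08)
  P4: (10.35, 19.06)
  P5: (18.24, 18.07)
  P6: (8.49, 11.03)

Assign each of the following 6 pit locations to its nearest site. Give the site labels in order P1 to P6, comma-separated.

Zeta, Gamma, Theta, Theta, Delta, Mu

P1 → Zeta (d²=7.38)
P2 → Gamma (d²=16.89)
P3 → Theta (d²=111.78)
P4 → Theta (d²=47.66)
P5 → Delta (d²=2.68)
P6 → Mu (d²=14.44)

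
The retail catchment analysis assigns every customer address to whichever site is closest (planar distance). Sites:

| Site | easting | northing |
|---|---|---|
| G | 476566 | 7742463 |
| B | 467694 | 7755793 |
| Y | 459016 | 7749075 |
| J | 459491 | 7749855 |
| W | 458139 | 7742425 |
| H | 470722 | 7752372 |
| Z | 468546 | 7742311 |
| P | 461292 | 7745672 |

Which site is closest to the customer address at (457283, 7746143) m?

Y

Squared distances to each site:
G: 385376489.000; B: 201511421.000; Y: 11599913.000; J: 18654208.000; W: 14556260.000; H: 219407162.000; Z: 141539393.000; P: 16293922.000.
Minimum at Y.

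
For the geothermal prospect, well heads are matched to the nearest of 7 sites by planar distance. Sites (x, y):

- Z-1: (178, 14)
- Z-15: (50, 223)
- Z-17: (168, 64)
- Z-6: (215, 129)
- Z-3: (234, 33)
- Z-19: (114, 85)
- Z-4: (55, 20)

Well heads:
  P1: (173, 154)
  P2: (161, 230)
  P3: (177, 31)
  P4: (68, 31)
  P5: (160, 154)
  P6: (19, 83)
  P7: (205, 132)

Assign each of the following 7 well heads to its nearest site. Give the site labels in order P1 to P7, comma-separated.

Z-6, Z-15, Z-1, Z-4, Z-6, Z-4, Z-6

P1 → Z-6 (d²=2389.00)
P2 → Z-15 (d²=12370.00)
P3 → Z-1 (d²=290.00)
P4 → Z-4 (d²=290.00)
P5 → Z-6 (d²=3650.00)
P6 → Z-4 (d²=5265.00)
P7 → Z-6 (d²=109.00)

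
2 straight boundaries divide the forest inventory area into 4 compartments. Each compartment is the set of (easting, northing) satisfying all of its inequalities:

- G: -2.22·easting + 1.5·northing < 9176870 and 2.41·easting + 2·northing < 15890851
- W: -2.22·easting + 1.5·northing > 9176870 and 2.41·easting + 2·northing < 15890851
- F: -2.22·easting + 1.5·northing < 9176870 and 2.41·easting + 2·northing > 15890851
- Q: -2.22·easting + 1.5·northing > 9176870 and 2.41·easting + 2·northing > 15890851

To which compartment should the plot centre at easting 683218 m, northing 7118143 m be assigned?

G

-2.22·683218 + 1.5·7118143 = 9160470.540, which is < 9176870
2.41·683218 + 2·7118143 = 15882841.380, which is < 15890851
This sign pattern matches G.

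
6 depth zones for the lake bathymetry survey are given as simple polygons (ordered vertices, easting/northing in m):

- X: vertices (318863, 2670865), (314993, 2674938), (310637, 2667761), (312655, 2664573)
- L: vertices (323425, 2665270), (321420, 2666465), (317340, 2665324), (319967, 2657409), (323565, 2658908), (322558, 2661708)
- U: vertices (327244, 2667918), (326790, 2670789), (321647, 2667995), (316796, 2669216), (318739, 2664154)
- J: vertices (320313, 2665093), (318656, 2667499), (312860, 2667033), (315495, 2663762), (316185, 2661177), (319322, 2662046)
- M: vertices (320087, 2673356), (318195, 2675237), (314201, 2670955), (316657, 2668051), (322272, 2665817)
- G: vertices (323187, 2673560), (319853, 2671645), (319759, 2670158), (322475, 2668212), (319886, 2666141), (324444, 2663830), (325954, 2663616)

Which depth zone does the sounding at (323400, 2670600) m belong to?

G

Cast a ray rightward from (323400, 2670600). For each polygon, the edges (by vertex number in listed order) whose endpoints lie on opposite sides of northing = 2670600, where each meets that height, and whether that is right or left of the point:
X: 2–3 at easting≈312360.1 (left), 4–1 at easting≈318601.5 (left) → 0 crossings.
L: no edge straddles that height → 0 crossings.
U: 1–2 at easting≈326819.9 (right), 2–3 at easting≈326442.1 (right) → 2 crossings.
J: no edge straddles that height → 0 crossings.
M: 3–4 at easting≈314501.2 (left), 5–1 at easting≈320885.8 (left) → 0 crossings.
G: 2–3 at easting≈319786.9 (left), 7–1 at easting≈324010.6 (right) → 1 crossing.
Only G has an odd count, so the point is inside G.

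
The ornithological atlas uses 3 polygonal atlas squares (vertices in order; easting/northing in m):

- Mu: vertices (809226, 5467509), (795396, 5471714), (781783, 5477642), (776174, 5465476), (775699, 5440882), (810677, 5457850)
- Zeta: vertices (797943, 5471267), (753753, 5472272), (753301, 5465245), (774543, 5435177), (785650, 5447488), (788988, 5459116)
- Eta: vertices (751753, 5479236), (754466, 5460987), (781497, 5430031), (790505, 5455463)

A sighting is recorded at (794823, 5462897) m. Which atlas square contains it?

Mu

Cast a ray rightward from (794823, 5462897). For each polygon, the edges (by vertex number in listed order) whose endpoints lie on opposite sides of northing = 5462897, where each meets that height, and whether that is right or left of the point:
Mu: 4–5 at easting≈776124.2 (left), 6–1 at easting≈809918.8 (right) → 1 crossing.
Zeta: 3–4 at easting≈754959.8 (left), 6–1 at easting≈791774.5 (left) → 0 crossings.
Eta: 1–2 at easting≈754182.0 (left), 4–1 at easting≈778387.0 (left) → 0 crossings.
Only Mu has an odd count, so the point is inside Mu.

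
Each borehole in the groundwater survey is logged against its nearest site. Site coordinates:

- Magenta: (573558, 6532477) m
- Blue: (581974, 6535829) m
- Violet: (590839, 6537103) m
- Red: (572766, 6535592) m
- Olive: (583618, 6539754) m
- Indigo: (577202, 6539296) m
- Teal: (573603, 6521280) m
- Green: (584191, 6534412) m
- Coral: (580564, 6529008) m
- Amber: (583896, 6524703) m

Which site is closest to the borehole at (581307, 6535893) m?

Blue

Squared distances to each site:
Magenta: 71716057.000; Blue: 448985.000; Violet: 92323124.000; Red: 73039282.000; Olive: 20248042.000; Indigo: 28431434.000; Teal: 272891385.000; Green: 10510817.000; Coral: 47955274.000; Amber: 131919021.000.
Minimum at Blue.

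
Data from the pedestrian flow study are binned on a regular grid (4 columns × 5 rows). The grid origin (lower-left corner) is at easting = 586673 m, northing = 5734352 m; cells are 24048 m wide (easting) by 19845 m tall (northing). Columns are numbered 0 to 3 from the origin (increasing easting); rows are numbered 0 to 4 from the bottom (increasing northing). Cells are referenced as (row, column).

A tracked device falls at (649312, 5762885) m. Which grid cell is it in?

Column index: ⌊(649312 − 586673) / 24048⌋ = ⌊2.605⌋ = 2
Row offset from origin: ⌊(5762885 − 5734352) / 19845⌋ = ⌊1.438⌋ = 1 → row 1

(1, 2)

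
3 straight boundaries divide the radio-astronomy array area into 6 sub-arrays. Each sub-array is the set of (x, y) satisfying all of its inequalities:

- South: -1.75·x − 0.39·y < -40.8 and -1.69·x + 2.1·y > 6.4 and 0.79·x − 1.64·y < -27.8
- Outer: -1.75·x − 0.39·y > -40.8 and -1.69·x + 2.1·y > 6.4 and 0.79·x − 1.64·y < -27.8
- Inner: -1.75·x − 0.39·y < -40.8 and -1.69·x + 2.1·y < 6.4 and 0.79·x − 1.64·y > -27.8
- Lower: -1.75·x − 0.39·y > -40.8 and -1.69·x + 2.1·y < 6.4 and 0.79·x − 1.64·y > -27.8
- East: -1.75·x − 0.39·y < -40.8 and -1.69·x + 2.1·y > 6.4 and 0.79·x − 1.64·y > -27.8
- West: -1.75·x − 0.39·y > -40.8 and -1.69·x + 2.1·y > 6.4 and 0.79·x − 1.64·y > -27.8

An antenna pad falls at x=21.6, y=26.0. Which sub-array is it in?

-1.75·21.6 − 0.39·26.0 = -47.940, which is < -40.8
-1.69·21.6 + 2.1·26.0 = 18.096, which is > 6.4
0.79·21.6 − 1.64·26.0 = -25.576, which is > -27.8
This sign pattern matches East.

East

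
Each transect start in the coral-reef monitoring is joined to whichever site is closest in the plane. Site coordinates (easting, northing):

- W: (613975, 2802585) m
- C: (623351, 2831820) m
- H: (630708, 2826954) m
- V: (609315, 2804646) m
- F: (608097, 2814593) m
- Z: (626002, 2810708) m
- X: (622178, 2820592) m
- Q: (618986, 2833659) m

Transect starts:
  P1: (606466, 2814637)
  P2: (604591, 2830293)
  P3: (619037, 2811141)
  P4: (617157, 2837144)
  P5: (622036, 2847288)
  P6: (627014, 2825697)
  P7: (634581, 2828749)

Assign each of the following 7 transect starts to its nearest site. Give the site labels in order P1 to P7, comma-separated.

P1 → F (d²=2662097.00)
P2 → Q (d²=218545981.00)
P3 → Z (d²=48698714.00)
P4 → Q (d²=15490466.00)
P5 → Q (d²=195052141.00)
P6 → H (d²=15225685.00)
P7 → H (d²=18222154.00)

F, Q, Z, Q, Q, H, H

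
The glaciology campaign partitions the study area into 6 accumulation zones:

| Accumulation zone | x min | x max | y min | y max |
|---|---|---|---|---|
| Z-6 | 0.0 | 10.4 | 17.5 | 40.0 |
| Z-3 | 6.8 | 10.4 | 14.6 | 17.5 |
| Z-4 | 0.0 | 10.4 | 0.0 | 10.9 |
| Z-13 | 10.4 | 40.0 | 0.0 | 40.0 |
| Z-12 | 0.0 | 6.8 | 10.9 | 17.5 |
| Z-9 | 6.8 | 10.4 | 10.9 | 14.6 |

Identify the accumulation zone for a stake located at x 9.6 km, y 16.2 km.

The point has x = 9.6 and y = 16.2.
Only Z-3 satisfies 6.8 ≤ x ≤ 10.4 and 14.6 ≤ y ≤ 17.5.

Z-3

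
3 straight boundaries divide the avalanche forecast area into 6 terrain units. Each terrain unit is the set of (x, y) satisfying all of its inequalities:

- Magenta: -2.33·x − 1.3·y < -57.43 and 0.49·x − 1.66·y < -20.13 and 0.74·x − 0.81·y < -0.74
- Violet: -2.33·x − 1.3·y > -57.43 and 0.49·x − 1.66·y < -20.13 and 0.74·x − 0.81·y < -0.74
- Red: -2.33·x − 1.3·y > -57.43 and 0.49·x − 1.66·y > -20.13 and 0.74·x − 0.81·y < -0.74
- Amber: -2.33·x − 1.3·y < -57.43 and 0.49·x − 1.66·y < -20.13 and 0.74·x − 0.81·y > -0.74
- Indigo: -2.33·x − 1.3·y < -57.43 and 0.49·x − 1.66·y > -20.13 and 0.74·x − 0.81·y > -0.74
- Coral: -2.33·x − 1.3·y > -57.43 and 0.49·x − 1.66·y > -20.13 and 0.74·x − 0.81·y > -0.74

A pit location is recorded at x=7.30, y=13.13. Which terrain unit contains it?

Red

-2.33·7.30 − 1.3·13.13 = -34.078, which is > -57.43
0.49·7.30 − 1.66·13.13 = -18.219, which is > -20.13
0.74·7.30 − 0.81·13.13 = -5.233, which is < -0.74
This sign pattern matches Red.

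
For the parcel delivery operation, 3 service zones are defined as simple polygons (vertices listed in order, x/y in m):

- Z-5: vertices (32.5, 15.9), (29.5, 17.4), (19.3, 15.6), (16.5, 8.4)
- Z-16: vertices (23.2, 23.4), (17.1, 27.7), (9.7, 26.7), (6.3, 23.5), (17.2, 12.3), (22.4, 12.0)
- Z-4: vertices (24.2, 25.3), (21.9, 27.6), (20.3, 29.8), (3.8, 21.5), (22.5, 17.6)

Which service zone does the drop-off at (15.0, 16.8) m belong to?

Z-16

Cast a ray rightward from (15.0, 16.8). For each polygon, the edges (by vertex number in listed order) whose endpoints lie on opposite sides of y = 16.8, where each meets that height, and whether that is right or left of the point:
Z-5: 1–2 at x≈30.70 (right), 2–3 at x≈26.10 (right) → 2 crossings.
Z-16: 4–5 at x≈12.82 (left), 6–1 at x≈22.74 (right) → 1 crossing.
Z-4: no edge straddles that height → 0 crossings.
Only Z-16 has an odd count, so the point is inside Z-16.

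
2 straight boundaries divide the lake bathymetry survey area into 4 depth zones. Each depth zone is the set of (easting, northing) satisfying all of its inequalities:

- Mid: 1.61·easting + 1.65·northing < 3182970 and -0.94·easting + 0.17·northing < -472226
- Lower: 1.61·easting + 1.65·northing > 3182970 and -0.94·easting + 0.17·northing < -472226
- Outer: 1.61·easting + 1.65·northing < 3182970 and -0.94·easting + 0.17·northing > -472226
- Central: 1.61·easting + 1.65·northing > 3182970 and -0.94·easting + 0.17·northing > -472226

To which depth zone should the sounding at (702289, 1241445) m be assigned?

1.61·702289 + 1.65·1241445 = 3179069.540, which is < 3182970
-0.94·702289 + 0.17·1241445 = -449106.010, which is > -472226
This sign pattern matches Outer.

Outer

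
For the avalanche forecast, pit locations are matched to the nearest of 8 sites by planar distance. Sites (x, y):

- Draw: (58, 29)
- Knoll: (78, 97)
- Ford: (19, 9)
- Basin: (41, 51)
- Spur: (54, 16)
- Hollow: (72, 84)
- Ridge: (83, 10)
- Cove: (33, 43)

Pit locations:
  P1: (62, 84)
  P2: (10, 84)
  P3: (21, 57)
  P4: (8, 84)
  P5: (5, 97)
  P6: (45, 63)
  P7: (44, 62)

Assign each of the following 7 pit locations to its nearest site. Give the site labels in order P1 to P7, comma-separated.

Hollow, Basin, Cove, Basin, Basin, Basin, Basin

P1 → Hollow (d²=100.00)
P2 → Basin (d²=2050.00)
P3 → Cove (d²=340.00)
P4 → Basin (d²=2178.00)
P5 → Basin (d²=3412.00)
P6 → Basin (d²=160.00)
P7 → Basin (d²=130.00)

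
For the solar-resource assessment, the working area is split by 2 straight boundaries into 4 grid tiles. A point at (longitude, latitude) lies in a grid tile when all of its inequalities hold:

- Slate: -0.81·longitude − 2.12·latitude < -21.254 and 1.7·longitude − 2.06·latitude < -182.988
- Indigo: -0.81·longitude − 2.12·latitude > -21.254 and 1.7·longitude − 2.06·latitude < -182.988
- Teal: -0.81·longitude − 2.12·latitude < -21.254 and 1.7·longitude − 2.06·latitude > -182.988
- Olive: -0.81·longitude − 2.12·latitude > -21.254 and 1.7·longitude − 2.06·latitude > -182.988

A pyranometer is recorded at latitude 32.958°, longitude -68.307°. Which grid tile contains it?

Indigo

-0.81·-68.307 − 2.12·32.958 = -14.542, which is > -21.254
1.7·-68.307 − 2.06·32.958 = -184.015, which is < -182.988
This sign pattern matches Indigo.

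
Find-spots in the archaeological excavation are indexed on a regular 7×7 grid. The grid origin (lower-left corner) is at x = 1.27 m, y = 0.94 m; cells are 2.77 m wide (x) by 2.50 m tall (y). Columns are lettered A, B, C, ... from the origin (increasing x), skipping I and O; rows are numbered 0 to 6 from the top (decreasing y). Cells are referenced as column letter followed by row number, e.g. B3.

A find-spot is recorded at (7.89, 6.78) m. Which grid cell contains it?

Column index: ⌊(7.89 − 1.27) / 2.77⌋ = ⌊2.390⌋ = 2 → column C
Row offset from origin: ⌊(6.78 − 0.94) / 2.50⌋ = ⌊2.336⌋ = 2 → row 4 (counted from top)

C4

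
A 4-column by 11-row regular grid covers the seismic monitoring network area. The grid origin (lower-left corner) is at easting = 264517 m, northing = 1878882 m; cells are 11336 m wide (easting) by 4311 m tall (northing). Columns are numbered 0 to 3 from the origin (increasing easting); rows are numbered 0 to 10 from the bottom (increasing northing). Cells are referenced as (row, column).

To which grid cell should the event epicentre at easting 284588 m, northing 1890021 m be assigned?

(2, 1)

Column index: ⌊(284588 − 264517) / 11336⌋ = ⌊1.771⌋ = 1
Row offset from origin: ⌊(1890021 − 1878882) / 4311⌋ = ⌊2.584⌋ = 2 → row 2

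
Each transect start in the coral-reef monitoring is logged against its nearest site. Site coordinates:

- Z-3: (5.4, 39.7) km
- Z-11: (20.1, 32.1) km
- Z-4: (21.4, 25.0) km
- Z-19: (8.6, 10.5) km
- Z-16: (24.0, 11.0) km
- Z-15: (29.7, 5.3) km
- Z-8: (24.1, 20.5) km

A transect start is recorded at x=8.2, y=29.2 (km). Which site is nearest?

Z-3

Squared distances to each site:
Z-3: 118.090; Z-11: 150.020; Z-4: 191.880; Z-19: 349.850; Z-16: 580.880; Z-15: 1033.460; Z-8: 328.500.
Minimum at Z-3.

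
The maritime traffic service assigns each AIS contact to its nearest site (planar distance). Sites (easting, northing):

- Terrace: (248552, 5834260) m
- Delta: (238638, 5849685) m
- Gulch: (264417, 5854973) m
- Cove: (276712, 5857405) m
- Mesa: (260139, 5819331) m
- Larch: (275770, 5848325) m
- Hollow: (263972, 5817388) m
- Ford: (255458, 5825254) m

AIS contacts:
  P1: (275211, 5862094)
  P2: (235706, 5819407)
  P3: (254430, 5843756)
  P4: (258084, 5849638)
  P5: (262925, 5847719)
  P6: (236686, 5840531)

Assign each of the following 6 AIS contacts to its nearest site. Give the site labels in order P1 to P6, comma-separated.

P1 → Cove (d²=24239722.00)
P2 → Terrace (d²=385631325.00)
P3 → Terrace (d²=124724900.00)
P4 → Gulch (d²=68569114.00)
P5 → Gulch (d²=54846580.00)
P6 → Delta (d²=87606020.00)

Cove, Terrace, Terrace, Gulch, Gulch, Delta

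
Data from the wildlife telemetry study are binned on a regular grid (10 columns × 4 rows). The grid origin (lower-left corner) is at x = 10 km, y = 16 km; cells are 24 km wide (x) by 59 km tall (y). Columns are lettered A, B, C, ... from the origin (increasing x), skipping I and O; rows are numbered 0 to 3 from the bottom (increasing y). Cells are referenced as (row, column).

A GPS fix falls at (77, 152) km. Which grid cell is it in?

Column index: ⌊(77 − 10) / 24⌋ = ⌊2.792⌋ = 2 → column C
Row offset from origin: ⌊(152 − 16) / 59⌋ = ⌊2.305⌋ = 2 → row 2

(2, C)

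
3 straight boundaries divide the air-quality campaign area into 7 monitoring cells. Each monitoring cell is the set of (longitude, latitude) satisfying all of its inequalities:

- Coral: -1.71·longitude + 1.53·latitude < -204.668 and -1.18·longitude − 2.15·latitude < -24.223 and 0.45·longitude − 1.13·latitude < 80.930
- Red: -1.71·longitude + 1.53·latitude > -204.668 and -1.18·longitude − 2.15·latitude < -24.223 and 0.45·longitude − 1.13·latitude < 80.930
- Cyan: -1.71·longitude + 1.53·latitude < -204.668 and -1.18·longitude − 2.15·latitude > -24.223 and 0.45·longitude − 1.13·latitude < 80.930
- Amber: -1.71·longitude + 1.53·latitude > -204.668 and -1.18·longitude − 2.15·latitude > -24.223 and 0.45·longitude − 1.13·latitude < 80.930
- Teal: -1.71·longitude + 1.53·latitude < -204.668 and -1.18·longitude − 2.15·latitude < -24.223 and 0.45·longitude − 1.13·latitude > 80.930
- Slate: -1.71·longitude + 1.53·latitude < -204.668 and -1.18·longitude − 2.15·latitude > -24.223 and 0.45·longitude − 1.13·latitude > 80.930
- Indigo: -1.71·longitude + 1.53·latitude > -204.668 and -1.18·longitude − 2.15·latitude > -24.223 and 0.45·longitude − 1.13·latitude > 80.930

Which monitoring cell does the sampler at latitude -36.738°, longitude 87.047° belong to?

-1.71·87.047 + 1.53·-36.738 = -205.060, which is < -204.668
-1.18·87.047 − 2.15·-36.738 = -23.729, which is > -24.223
0.45·87.047 − 1.13·-36.738 = 80.685, which is < 80.930
This sign pattern matches Cyan.

Cyan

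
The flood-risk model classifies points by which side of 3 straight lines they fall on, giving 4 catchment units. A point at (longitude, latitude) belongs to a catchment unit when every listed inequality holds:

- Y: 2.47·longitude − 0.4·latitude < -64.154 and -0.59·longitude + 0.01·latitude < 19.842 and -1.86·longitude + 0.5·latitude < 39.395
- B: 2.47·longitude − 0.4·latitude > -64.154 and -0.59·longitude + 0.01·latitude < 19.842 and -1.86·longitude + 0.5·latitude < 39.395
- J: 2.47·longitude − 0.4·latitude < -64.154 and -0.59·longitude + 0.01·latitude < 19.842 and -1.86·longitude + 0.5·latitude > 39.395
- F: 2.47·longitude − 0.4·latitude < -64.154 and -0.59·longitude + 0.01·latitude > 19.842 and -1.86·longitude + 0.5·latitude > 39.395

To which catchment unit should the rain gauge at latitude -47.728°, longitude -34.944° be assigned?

2.47·-34.944 − 0.4·-47.728 = -67.220, which is < -64.154
-0.59·-34.944 + 0.01·-47.728 = 20.140, which is > 19.842
-1.86·-34.944 + 0.5·-47.728 = 41.132, which is > 39.395
This sign pattern matches F.

F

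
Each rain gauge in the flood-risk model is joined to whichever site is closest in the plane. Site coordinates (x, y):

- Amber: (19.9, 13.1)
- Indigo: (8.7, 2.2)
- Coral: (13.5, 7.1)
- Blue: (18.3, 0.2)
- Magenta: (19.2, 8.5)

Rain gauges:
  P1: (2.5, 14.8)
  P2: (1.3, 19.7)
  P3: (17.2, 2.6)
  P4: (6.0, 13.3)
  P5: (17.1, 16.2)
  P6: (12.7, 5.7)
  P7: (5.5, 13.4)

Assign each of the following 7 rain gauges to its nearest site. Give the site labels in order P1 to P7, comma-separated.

Coral, Coral, Blue, Coral, Amber, Coral, Coral

P1 → Coral (d²=180.29)
P2 → Coral (d²=307.60)
P3 → Blue (d²=6.97)
P4 → Coral (d²=94.69)
P5 → Amber (d²=17.45)
P6 → Coral (d²=2.60)
P7 → Coral (d²=103.69)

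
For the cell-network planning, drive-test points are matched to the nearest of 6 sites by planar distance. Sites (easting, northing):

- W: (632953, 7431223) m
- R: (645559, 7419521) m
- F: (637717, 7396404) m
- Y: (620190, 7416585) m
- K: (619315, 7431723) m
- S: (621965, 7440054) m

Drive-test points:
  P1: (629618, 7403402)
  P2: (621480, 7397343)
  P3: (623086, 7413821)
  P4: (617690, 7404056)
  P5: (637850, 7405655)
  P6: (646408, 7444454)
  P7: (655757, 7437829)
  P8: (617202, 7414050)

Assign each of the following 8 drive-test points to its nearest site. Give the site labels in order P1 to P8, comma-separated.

P1 → F (d²=114565805.00)
P2 → F (d²=264521890.00)
P3 → Y (d²=16026512.00)
P4 → Y (d²=163225841.00)
P5 → F (d²=85598690.00)
P6 → W (d²=356096386.00)
P7 → R (d²=439182068.00)
P8 → Y (d²=15354369.00)

F, F, Y, Y, F, W, R, Y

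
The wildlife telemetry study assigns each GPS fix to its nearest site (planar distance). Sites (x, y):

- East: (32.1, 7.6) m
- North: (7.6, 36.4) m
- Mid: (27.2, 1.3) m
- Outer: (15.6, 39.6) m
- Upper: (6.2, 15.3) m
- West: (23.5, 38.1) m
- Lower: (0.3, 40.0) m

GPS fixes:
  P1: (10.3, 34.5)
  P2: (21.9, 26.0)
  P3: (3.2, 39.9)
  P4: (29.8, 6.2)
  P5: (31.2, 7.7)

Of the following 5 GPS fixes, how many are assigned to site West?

P1 → North
P2 → West
P3 → Lower
P4 → East
P5 → East
1 of the 5 goes to West.

1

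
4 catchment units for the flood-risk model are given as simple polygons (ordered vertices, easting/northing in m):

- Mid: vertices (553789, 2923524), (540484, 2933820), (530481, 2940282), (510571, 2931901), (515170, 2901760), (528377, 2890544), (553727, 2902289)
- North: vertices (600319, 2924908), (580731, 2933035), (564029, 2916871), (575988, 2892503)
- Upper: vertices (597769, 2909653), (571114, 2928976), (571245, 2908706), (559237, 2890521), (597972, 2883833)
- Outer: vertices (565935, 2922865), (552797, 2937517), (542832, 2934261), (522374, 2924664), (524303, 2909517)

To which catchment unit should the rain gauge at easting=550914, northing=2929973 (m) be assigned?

Cast a ray rightward from (550914, 2929973). For each polygon, the edges (by vertex number in listed order) whose endpoints lie on opposite sides of northing = 2929973, where each meets that height, and whether that is right or left of the point:
Mid: 1–2 at easting≈545455.3 (left), 4–5 at easting≈510865.2 (left) → 0 crossings.
North: 1–2 at easting≈588111.1 (right), 2–3 at easting≈577567.1 (right) → 2 crossings.
Upper: no edge straddles that height → 0 crossings.
Outer: 1–2 at easting≈559561.5 (right), 3–4 at easting≈533691.2 (left) → 1 crossing.
Only Outer has an odd count, so the point is inside Outer.

Outer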